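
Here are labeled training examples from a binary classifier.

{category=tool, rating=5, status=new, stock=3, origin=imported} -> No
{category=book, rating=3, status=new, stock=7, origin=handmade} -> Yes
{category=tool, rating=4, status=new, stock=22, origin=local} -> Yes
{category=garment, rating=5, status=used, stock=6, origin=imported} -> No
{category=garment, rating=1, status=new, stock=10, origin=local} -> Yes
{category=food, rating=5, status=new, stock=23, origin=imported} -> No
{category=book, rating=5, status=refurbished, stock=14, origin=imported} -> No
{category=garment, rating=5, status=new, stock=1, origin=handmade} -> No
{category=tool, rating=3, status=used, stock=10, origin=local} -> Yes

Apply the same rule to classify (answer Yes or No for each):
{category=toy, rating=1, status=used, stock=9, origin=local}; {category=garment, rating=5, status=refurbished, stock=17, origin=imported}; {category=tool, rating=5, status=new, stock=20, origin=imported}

Every 'Yes' example satisfies: rating ≤ 4. None of the 'No' examples do.
Yes: {category=toy, rating=1, status=used, stock=9, origin=local}, since rating = 1. No: {category=garment, rating=5, status=refurbished, stock=17, origin=imported}, since rating = 5. No: {category=tool, rating=5, status=new, stock=20, origin=imported}, since rating = 5.

Yes, No, No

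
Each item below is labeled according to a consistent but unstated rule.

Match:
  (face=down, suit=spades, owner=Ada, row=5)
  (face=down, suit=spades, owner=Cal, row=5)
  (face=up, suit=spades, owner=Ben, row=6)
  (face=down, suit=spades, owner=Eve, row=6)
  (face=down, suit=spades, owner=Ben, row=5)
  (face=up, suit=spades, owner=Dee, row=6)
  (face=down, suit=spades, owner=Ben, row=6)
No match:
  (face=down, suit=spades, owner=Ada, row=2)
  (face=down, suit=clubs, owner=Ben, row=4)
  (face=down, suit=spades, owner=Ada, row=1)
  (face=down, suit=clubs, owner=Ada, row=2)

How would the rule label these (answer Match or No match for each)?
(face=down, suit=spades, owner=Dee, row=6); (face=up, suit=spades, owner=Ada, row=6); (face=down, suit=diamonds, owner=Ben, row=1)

Match, Match, No match

The common property of the 'Match' items is: row ≥ 5. No 'No match' item has it.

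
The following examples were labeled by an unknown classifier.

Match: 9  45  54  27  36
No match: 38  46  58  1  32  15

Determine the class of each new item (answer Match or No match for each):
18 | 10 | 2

Match, No match, No match

The pattern is that an item is 'Match' exactly when: multiple of 9.
18: 18 = 9·2 — has this property, so Match.
10: 10 = 9·1 + 1 — fails the rule, so No match.
2: 2 = 9·0 + 2 — fails the rule, so No match.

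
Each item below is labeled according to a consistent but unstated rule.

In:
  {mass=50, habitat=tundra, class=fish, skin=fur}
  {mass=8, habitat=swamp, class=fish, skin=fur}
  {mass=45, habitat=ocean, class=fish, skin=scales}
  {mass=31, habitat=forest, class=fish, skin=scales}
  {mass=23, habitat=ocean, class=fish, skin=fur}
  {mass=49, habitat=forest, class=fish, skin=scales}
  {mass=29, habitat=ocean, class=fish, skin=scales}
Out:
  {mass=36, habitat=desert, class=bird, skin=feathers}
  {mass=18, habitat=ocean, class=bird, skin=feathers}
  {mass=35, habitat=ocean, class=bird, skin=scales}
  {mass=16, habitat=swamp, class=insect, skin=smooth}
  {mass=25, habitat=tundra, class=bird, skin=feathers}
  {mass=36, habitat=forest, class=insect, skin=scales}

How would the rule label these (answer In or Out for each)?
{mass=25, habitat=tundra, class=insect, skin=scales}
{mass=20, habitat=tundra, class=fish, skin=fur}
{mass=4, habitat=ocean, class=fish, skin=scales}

Out, In, In

The rule appears to be: class is fish.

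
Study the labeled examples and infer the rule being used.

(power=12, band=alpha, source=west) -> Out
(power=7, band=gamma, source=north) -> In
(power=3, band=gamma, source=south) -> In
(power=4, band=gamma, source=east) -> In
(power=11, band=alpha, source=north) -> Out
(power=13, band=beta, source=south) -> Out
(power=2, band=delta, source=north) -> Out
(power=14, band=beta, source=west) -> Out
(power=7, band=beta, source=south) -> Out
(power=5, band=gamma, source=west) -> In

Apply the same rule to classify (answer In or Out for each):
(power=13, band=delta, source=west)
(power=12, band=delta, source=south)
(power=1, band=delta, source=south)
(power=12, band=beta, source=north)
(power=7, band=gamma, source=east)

Out, Out, Out, Out, In

A rule that fits every label: band is gamma — true of each 'In' example, false of each 'Out' one.
(power=13, band=delta, source=west) → band is delta → Out.
(power=12, band=delta, source=south) → band is delta → Out.
(power=1, band=delta, source=south) → band is delta → Out.
(power=12, band=beta, source=north) → band is beta → Out.
(power=7, band=gamma, source=east) → band is gamma → In.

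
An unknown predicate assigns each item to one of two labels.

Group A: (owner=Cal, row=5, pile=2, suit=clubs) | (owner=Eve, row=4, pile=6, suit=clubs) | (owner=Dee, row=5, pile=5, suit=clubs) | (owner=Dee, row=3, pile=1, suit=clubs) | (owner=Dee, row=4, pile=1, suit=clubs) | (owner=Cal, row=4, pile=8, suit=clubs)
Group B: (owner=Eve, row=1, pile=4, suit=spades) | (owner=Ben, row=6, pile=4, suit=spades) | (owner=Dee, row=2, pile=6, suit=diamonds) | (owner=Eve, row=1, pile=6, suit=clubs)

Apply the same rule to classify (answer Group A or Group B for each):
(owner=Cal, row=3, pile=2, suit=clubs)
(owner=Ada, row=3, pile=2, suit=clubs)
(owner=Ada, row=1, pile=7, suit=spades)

The pattern is that an item is 'Group A' exactly when: suit is clubs AND row ≥ 2.
(owner=Cal, row=3, pile=2, suit=clubs): Group A (suit is clubs, row = 3). (owner=Ada, row=3, pile=2, suit=clubs): Group A (suit is clubs, row = 3). (owner=Ada, row=1, pile=7, suit=spades): Group B (suit is spades, row = 1).

Group A, Group A, Group B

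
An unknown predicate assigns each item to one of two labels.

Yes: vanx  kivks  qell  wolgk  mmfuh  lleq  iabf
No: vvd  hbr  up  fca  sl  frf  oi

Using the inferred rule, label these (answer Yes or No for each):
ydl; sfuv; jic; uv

No, Yes, No, No

The common property of the 'Yes' items is: length ≥ 4. No 'No' item has it.
ydl: length 3 — doesn't qualify, so No. sfuv: length 4 — satisfies this, so Yes. jic: length 3 — doesn't qualify, so No. uv: length 2 — doesn't qualify, so No.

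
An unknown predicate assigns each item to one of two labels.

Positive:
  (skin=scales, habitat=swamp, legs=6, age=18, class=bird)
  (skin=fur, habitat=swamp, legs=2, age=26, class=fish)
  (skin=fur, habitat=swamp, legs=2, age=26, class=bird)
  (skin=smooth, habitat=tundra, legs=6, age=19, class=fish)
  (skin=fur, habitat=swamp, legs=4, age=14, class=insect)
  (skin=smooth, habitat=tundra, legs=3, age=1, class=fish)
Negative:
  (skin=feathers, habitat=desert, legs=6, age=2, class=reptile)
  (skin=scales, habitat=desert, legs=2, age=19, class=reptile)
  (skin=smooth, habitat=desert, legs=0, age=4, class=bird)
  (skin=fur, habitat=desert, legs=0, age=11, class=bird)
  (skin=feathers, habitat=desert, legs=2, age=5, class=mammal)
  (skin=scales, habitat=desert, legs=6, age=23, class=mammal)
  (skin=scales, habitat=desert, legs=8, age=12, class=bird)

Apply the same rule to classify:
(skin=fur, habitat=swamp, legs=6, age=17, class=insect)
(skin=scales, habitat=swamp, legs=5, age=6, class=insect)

Positive, Positive

Looking at the examples, the only property every 'Positive' case has and every 'Negative' case lacks is: habitat is not desert.
(skin=fur, habitat=swamp, legs=6, age=17, class=insect): Positive (habitat is swamp). (skin=scales, habitat=swamp, legs=5, age=6, class=insect): Positive (habitat is swamp).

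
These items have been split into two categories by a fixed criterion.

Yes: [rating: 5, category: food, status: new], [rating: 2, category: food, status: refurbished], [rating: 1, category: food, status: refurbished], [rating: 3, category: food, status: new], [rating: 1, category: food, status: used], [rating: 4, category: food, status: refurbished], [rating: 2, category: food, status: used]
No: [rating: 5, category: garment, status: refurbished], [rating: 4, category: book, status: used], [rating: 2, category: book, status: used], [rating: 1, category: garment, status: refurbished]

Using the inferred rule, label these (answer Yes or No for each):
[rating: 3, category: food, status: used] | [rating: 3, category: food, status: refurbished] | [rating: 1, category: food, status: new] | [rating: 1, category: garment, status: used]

Yes, Yes, Yes, No

The rule appears to be: category is food.
[rating: 3, category: food, status: used] → category is food → Yes. [rating: 3, category: food, status: refurbished] → category is food → Yes. [rating: 1, category: food, status: new] → category is food → Yes. [rating: 1, category: garment, status: used] → category is garment → No.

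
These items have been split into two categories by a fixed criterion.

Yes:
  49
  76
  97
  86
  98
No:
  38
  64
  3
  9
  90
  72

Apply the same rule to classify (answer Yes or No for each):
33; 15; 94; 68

No, No, Yes, Yes

The classifier is using: digit sum ≥ 12.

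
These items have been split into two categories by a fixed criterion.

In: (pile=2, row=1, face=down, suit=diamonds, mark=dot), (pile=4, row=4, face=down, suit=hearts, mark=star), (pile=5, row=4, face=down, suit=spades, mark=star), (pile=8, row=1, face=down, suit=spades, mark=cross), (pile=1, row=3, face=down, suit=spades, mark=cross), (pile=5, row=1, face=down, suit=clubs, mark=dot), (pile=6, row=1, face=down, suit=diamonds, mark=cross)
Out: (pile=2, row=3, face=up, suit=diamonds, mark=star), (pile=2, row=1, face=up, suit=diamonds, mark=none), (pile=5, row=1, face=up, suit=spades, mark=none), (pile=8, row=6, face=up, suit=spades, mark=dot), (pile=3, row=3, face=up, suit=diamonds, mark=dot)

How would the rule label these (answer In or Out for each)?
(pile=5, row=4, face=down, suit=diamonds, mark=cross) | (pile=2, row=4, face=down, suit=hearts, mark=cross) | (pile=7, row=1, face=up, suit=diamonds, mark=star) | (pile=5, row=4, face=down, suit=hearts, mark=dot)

In, In, Out, In

The distinguishing property — face is down — holds for all the 'In' cases and none of the 'Out' cases.
(pile=5, row=4, face=down, suit=diamonds, mark=cross) — face is down, hence In. (pile=2, row=4, face=down, suit=hearts, mark=cross) — face is down, hence In. (pile=7, row=1, face=up, suit=diamonds, mark=star) — face is up, hence Out. (pile=5, row=4, face=down, suit=hearts, mark=dot) — face is down, hence In.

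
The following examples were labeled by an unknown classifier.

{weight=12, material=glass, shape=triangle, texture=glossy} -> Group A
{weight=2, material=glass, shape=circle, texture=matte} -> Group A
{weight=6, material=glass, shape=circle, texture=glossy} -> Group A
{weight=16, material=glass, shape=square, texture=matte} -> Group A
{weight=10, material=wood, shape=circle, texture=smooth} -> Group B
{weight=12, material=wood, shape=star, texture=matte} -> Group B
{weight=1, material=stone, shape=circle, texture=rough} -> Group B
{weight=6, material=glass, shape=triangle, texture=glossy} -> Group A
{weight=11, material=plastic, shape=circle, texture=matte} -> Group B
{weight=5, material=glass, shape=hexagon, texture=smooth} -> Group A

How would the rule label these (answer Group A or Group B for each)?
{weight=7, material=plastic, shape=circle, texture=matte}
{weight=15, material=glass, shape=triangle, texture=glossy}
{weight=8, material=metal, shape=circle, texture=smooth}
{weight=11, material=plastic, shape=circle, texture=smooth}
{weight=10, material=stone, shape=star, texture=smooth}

One predicate separates the groups cleanly: material is glass.
{weight=7, material=plastic, shape=circle, texture=matte}: material is plastic, doesn't qualify → Group B. {weight=15, material=glass, shape=triangle, texture=glossy}: material is glass, matches → Group A. {weight=8, material=metal, shape=circle, texture=smooth}: material is metal, doesn't qualify → Group B. {weight=11, material=plastic, shape=circle, texture=smooth}: material is plastic, doesn't qualify → Group B. {weight=10, material=stone, shape=star, texture=smooth}: material is stone, doesn't qualify → Group B.

Group B, Group A, Group B, Group B, Group B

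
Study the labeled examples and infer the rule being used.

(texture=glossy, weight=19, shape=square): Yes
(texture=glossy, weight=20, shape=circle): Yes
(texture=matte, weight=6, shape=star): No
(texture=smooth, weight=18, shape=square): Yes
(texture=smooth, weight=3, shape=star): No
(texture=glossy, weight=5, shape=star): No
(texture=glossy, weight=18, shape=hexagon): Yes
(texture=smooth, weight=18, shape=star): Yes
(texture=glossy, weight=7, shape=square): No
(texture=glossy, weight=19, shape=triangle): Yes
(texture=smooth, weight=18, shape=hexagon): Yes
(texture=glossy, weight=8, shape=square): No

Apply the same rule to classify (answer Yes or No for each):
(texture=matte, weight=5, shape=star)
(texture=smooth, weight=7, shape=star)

No, No

Rule: weight ≥ 18. This holds for each 'Yes' example and fails for each 'No' one.
No: (texture=matte, weight=5, shape=star), since weight = 5. No: (texture=smooth, weight=7, shape=star), since weight = 7.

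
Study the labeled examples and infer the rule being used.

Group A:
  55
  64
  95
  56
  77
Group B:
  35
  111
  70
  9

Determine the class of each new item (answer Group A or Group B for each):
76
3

Rule: digit sum ≥ 10. This holds for each 'Group A' example and fails for each 'Group B' one.

Group A, Group B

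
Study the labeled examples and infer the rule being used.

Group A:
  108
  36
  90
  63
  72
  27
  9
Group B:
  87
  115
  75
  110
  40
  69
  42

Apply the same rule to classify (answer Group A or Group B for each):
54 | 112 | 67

Group A, Group B, Group B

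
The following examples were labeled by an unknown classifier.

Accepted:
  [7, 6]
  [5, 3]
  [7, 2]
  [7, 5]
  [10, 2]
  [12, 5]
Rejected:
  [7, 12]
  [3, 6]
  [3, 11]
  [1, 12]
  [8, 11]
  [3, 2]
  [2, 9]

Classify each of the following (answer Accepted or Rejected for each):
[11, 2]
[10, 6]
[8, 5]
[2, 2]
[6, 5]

The common property of the 'Accepted' items is: first > second AND sum ≥ 8. No 'Rejected' item has it.
[11, 2]: 11 > 2, 11+2 = 13, satisfies this → Accepted. [10, 6]: 10 > 6, 10+6 = 16, satisfies this → Accepted. [8, 5]: 8 > 5, 8+5 = 13, satisfies this → Accepted. [2, 2]: 2 = 2, 2+2 = 4, doesn't qualify → Rejected. [6, 5]: 6 > 5, 6+5 = 11, satisfies this → Accepted.

Accepted, Accepted, Accepted, Rejected, Accepted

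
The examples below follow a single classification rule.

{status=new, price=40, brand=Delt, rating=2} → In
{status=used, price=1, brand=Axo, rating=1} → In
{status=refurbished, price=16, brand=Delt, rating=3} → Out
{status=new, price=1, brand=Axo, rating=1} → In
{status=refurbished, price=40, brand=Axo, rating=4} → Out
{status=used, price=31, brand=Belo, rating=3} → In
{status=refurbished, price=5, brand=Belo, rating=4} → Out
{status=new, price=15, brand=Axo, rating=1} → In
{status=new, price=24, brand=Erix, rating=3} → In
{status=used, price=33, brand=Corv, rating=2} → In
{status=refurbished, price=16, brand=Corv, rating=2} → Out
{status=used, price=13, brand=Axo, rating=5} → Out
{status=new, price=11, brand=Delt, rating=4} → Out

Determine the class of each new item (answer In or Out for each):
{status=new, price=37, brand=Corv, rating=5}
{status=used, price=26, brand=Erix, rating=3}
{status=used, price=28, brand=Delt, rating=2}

Out, In, In

Rule: rating ≤ 3 AND price ≠ 16. This holds for each 'In' example and fails for each 'Out' one.
Out: {status=new, price=37, brand=Corv, rating=5}, since rating = 5, price = 37. In: {status=used, price=26, brand=Erix, rating=3}, since rating = 3, price = 26. In: {status=used, price=28, brand=Delt, rating=2}, since rating = 2, price = 28.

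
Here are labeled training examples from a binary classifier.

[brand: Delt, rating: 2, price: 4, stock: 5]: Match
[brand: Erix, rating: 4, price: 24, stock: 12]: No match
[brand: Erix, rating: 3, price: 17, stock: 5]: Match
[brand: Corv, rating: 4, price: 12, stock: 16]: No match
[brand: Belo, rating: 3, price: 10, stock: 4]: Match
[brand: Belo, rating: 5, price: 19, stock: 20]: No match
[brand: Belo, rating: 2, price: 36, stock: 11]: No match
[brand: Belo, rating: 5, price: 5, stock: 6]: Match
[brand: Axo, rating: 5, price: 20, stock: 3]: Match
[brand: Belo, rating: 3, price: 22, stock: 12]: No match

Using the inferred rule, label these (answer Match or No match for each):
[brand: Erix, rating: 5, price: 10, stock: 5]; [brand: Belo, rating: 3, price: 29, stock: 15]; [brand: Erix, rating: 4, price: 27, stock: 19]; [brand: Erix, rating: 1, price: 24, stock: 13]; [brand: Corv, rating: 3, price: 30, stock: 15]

Match, No match, No match, No match, No match

The simplest hypothesis consistent with all the labels is: stock ≤ 6.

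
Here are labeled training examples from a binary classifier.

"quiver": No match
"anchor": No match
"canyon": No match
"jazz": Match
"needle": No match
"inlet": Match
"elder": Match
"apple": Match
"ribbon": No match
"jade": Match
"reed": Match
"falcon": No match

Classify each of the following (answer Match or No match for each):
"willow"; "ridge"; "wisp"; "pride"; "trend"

The distinguishing property — length ≤ 5 — holds for all the 'Match' cases and none of the 'No match' cases.
"willow" → length 6 → No match. "ridge" → length 5 → Match. "wisp" → length 4 → Match. "pride" → length 5 → Match. "trend" → length 5 → Match.

No match, Match, Match, Match, Match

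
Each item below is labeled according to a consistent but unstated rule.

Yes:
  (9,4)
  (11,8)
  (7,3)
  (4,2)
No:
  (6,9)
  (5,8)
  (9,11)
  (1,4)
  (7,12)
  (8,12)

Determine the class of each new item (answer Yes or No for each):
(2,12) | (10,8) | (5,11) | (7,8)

The simplest hypothesis consistent with all the labels is: first > second.
(2,12): 2 < 12 — doesn't qualify, so No. (10,8): 10 > 8 — qualifies, so Yes. (5,11): 5 < 11 — doesn't qualify, so No. (7,8): 7 < 8 — doesn't qualify, so No.

No, Yes, No, No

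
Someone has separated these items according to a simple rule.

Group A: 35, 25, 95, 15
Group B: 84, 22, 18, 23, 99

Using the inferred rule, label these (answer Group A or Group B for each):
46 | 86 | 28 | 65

The distinguishing property — multiple of 5 — holds for all the 'Group A' cases and none of the 'Group B' cases.

Group B, Group B, Group B, Group A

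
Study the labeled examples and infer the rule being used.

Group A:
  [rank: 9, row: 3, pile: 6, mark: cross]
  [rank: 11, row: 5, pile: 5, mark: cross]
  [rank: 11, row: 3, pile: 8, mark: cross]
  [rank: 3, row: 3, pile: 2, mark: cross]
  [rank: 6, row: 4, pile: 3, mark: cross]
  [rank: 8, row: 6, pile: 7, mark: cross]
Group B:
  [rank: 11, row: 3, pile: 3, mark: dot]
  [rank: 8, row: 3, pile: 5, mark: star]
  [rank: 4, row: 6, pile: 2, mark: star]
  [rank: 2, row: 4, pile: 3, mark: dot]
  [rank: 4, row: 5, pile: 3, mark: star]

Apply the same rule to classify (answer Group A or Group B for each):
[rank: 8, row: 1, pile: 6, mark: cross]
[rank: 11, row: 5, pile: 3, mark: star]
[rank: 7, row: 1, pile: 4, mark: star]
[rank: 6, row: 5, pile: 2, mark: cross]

Group A, Group B, Group B, Group A

Comparing the two groups points to one rule — mark is cross.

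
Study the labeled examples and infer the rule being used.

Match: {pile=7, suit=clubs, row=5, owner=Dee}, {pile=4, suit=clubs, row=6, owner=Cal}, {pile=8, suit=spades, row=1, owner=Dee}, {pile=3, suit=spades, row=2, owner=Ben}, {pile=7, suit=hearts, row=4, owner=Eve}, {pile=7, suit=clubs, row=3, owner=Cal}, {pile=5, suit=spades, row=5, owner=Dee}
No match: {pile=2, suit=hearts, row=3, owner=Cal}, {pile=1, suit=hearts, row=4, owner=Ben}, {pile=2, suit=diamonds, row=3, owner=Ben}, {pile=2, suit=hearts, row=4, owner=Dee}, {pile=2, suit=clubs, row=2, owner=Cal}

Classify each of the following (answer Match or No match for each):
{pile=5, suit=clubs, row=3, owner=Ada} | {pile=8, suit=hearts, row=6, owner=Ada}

Match, Match

The simplest hypothesis consistent with all the labels is: pile ≥ 3.
{pile=5, suit=clubs, row=3, owner=Ada}: pile = 5, qualifies → Match. {pile=8, suit=hearts, row=6, owner=Ada}: pile = 8, qualifies → Match.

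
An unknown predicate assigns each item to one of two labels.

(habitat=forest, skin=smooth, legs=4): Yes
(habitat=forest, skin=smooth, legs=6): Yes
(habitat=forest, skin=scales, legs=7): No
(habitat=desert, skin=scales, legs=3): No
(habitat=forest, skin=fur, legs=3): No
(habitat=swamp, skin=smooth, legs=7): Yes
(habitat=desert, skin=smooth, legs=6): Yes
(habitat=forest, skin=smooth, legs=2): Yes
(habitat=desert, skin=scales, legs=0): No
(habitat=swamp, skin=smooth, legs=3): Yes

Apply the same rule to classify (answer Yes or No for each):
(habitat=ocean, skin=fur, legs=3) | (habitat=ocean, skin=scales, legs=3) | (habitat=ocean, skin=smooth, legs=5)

No, No, Yes

Checking candidate rules against both groups, what survives is: skin is smooth.
(habitat=ocean, skin=fur, legs=3): No (skin is fur). (habitat=ocean, skin=scales, legs=3): No (skin is scales). (habitat=ocean, skin=smooth, legs=5): Yes (skin is smooth).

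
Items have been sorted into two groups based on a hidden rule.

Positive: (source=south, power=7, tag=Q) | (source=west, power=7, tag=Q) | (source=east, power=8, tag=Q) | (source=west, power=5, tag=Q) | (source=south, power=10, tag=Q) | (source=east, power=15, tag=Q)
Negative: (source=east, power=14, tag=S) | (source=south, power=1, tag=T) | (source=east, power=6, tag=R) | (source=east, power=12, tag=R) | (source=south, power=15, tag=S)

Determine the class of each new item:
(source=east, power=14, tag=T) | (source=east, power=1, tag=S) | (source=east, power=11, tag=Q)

Negative, Negative, Positive

Every 'Positive' example satisfies: tag is Q. None of the 'Negative' examples do.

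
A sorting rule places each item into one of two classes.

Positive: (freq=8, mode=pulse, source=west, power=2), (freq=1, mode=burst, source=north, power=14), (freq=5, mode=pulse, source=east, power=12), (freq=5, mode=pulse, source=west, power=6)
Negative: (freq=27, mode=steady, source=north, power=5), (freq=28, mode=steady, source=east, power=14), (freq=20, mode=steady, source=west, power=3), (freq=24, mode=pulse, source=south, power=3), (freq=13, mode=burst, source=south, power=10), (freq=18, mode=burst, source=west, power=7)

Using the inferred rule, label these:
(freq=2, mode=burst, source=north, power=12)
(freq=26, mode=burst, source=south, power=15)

Positive, Negative

A rule that fits every label: freq ≤ 8 — true of each 'Positive' example, false of each 'Negative' one.
Positive: (freq=2, mode=burst, source=north, power=12), since freq = 2. Negative: (freq=26, mode=burst, source=south, power=15), since freq = 26.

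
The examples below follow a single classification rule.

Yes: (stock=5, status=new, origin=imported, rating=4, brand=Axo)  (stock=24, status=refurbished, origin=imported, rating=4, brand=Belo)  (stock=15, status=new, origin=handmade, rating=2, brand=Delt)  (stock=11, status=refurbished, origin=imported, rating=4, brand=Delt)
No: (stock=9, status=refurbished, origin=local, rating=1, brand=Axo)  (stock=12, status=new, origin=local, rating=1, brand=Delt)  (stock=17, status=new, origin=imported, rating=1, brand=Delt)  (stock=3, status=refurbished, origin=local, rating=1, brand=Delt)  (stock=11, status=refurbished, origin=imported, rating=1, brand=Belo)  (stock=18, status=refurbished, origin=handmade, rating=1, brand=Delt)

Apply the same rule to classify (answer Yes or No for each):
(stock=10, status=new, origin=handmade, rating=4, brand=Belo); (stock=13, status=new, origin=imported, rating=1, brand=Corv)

The rule appears to be: rating ≥ 2.

Yes, No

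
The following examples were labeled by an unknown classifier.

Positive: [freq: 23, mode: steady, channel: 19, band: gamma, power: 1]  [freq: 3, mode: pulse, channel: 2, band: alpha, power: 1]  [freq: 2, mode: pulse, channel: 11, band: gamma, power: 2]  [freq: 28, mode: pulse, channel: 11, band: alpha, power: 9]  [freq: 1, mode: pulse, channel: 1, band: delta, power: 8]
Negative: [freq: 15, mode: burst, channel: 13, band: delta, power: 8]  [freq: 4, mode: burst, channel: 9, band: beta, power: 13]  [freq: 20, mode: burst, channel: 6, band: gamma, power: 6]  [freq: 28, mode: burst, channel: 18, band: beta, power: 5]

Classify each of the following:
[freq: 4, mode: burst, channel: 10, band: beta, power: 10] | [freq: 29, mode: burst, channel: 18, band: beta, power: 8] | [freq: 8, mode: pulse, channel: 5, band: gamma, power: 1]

The simplest hypothesis consistent with all the labels is: mode is not burst.
[freq: 4, mode: burst, channel: 10, band: beta, power: 10] → mode is burst → Negative. [freq: 29, mode: burst, channel: 18, band: beta, power: 8] → mode is burst → Negative. [freq: 8, mode: pulse, channel: 5, band: gamma, power: 1] → mode is pulse → Positive.

Negative, Negative, Positive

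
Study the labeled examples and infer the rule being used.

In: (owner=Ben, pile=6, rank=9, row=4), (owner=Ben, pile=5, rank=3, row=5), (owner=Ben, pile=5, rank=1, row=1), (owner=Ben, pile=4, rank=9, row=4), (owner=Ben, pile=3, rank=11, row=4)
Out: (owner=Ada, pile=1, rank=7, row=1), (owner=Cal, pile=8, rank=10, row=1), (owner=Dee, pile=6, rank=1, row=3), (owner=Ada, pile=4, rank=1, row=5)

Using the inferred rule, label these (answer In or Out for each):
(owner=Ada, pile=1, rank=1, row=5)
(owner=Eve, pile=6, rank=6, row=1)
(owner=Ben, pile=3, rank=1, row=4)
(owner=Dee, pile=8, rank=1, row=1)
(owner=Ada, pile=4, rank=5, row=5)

A rule that fits every label: owner is Ben — true of each 'In' example, false of each 'Out' one.
Out: (owner=Ada, pile=1, rank=1, row=5), since owner is Ada. Out: (owner=Eve, pile=6, rank=6, row=1), since owner is Eve. In: (owner=Ben, pile=3, rank=1, row=4), since owner is Ben. Out: (owner=Dee, pile=8, rank=1, row=1), since owner is Dee. Out: (owner=Ada, pile=4, rank=5, row=5), since owner is Ada.

Out, Out, In, Out, Out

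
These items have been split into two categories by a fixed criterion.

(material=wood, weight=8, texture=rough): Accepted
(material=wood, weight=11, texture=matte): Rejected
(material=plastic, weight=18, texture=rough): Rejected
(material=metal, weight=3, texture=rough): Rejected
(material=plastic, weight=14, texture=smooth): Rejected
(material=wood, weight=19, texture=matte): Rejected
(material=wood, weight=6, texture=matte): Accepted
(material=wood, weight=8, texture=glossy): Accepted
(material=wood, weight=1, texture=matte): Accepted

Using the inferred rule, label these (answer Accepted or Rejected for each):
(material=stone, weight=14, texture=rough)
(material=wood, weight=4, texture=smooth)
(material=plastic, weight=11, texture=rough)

Rule: material is wood AND weight ≤ 8. This holds for each 'Accepted' example and fails for each 'Rejected' one.
Rejected: (material=stone, weight=14, texture=rough), since material is stone, weight = 14. Accepted: (material=wood, weight=4, texture=smooth), since material is wood, weight = 4. Rejected: (material=plastic, weight=11, texture=rough), since material is plastic, weight = 11.

Rejected, Accepted, Rejected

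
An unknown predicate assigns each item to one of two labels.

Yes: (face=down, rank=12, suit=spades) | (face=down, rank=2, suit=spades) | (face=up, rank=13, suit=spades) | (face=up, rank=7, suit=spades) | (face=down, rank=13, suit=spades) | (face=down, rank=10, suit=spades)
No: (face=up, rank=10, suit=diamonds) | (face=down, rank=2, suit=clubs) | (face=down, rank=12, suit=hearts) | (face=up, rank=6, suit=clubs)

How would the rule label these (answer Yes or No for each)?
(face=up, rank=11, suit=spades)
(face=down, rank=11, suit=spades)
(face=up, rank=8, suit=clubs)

Yes, Yes, No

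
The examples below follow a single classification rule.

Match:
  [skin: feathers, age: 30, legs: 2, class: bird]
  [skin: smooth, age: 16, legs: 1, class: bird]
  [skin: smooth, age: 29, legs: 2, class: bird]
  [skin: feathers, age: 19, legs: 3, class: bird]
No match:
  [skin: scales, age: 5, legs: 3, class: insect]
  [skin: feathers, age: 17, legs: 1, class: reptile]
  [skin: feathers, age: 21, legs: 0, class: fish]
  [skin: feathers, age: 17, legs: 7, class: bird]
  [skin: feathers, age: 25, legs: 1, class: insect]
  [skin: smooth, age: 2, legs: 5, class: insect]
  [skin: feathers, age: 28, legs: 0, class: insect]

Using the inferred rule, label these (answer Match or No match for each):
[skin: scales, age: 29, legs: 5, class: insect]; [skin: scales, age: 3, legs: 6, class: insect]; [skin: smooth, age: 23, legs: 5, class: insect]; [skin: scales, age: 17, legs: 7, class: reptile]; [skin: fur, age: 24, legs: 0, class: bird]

No match, No match, No match, No match, Match

The distinguishing property — class is bird AND legs ≤ 3 — holds for all the 'Match' cases and none of the 'No match' cases.
[skin: scales, age: 29, legs: 5, class: insect]: No match (class is insect, legs = 5). [skin: scales, age: 3, legs: 6, class: insect]: No match (class is insect, legs = 6). [skin: smooth, age: 23, legs: 5, class: insect]: No match (class is insect, legs = 5). [skin: scales, age: 17, legs: 7, class: reptile]: No match (class is reptile, legs = 7). [skin: fur, age: 24, legs: 0, class: bird]: Match (class is bird, legs = 0).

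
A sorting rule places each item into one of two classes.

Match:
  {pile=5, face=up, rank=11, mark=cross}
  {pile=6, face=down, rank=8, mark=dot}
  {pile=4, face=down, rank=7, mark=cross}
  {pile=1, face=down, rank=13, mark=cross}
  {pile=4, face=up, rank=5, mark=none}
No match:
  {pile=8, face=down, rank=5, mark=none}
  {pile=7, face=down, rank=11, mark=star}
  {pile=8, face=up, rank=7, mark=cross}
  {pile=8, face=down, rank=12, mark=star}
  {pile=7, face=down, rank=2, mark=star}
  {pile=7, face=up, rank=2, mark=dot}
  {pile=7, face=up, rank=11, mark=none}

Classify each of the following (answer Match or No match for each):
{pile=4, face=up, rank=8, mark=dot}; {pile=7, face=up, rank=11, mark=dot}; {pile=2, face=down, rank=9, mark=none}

Match, No match, Match

Rule: pile ≤ 6. This holds for each 'Match' example and fails for each 'No match' one.
{pile=4, face=up, rank=8, mark=dot}: pile = 4, passes → Match.
{pile=7, face=up, rank=11, mark=dot}: pile = 7, fails the rule → No match.
{pile=2, face=down, rank=9, mark=none}: pile = 2, passes → Match.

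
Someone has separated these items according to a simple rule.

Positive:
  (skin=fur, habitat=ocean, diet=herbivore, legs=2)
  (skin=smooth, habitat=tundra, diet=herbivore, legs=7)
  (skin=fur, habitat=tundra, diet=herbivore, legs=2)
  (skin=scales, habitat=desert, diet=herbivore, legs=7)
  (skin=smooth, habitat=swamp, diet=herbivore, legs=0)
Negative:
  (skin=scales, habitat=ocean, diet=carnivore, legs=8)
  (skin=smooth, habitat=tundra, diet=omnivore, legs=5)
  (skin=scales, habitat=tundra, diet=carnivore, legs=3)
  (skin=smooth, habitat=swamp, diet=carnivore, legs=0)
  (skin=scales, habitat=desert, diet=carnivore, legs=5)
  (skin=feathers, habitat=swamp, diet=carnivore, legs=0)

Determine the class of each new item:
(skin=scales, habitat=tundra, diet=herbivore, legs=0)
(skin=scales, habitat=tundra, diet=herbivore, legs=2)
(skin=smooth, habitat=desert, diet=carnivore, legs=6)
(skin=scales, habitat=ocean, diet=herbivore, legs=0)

Comparing the two groups points to one rule — diet is herbivore.
Positive: (skin=scales, habitat=tundra, diet=herbivore, legs=0), since diet is herbivore.
Positive: (skin=scales, habitat=tundra, diet=herbivore, legs=2), since diet is herbivore.
Negative: (skin=smooth, habitat=desert, diet=carnivore, legs=6), since diet is carnivore.
Positive: (skin=scales, habitat=ocean, diet=herbivore, legs=0), since diet is herbivore.

Positive, Positive, Negative, Positive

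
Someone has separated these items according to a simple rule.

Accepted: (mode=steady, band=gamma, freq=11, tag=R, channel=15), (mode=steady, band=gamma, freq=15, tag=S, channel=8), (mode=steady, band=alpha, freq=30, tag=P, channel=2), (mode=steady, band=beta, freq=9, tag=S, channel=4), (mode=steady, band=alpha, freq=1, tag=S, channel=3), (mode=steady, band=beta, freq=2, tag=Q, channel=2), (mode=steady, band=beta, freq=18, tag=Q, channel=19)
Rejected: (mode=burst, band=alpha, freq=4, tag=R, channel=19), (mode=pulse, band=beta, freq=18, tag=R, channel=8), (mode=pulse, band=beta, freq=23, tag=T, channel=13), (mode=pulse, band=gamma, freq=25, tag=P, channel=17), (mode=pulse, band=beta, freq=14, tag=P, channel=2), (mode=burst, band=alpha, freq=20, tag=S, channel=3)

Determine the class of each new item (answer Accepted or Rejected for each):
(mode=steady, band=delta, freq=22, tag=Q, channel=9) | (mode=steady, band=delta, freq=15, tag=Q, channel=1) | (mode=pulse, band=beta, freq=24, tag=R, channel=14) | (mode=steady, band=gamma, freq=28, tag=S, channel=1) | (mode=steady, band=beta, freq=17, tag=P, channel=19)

Comparing the two groups points to one rule — mode is steady.

Accepted, Accepted, Rejected, Accepted, Accepted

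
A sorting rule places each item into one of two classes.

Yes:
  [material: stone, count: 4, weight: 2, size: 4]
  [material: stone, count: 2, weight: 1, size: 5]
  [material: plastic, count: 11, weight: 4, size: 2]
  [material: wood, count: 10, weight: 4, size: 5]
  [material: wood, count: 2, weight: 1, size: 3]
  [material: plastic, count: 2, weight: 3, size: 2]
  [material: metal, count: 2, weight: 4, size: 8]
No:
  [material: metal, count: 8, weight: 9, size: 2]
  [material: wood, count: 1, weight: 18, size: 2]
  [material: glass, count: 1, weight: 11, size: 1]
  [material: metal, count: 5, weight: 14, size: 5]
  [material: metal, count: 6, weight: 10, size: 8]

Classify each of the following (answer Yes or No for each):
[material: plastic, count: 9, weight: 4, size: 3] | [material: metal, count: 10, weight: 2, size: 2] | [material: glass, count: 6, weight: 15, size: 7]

A rule that fits every label: weight ≤ 4 — true of each 'Yes' example, false of each 'No' one.
[material: plastic, count: 9, weight: 4, size: 3] — weight = 4, hence Yes. [material: metal, count: 10, weight: 2, size: 2] — weight = 2, hence Yes. [material: glass, count: 6, weight: 15, size: 7] — weight = 15, hence No.

Yes, Yes, No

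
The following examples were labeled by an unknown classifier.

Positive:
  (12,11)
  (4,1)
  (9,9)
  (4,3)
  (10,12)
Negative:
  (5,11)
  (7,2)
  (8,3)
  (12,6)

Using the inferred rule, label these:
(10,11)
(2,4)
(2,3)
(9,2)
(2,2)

Positive, Positive, Positive, Negative, Positive

The distinguishing property — |first − second| ≤ 3 — holds for all the 'Positive' cases and none of the 'Negative' cases.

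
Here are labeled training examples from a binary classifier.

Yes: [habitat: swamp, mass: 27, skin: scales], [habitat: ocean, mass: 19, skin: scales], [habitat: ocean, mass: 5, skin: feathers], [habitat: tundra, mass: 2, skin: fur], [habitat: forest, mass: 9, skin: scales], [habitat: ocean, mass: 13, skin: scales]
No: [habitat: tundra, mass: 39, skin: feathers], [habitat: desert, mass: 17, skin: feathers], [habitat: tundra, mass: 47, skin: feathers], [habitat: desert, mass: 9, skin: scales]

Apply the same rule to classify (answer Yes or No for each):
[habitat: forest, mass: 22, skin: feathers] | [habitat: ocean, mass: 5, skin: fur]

Yes, Yes

The simplest hypothesis consistent with all the labels is: habitat is not desert AND mass ≤ 27.
[habitat: forest, mass: 22, skin: feathers] → habitat is forest, mass = 22 → Yes. [habitat: ocean, mass: 5, skin: fur] → habitat is ocean, mass = 5 → Yes.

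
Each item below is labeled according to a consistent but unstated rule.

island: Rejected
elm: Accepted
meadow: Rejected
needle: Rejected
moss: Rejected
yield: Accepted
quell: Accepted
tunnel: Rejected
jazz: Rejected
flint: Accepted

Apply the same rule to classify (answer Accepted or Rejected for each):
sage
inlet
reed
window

Rejected, Accepted, Rejected, Rejected

The simplest hypothesis consistent with all the labels is: odd length.
sage — length 4, hence Rejected. inlet — length 5, hence Accepted. reed — length 4, hence Rejected. window — length 6, hence Rejected.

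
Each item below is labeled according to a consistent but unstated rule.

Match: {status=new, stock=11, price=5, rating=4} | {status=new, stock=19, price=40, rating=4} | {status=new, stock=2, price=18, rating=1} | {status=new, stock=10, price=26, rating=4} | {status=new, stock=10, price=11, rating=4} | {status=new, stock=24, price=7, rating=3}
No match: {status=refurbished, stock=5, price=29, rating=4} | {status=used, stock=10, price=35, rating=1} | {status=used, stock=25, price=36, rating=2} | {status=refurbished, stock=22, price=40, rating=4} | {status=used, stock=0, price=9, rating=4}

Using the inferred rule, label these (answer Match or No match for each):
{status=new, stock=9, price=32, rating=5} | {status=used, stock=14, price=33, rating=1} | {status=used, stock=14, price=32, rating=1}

Match, No match, No match

The distinguishing property — status is new — holds for all the 'Match' cases and none of the 'No match' cases.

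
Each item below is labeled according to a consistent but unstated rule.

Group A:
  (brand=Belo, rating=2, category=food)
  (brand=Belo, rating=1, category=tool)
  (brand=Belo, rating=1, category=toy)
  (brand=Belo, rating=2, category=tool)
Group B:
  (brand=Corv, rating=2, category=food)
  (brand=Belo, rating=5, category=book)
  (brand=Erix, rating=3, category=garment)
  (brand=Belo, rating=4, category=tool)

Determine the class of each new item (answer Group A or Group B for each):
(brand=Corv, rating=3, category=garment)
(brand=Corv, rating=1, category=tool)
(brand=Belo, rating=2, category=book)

Rule: brand is Belo AND rating ≤ 2. This holds for each 'Group A' example and fails for each 'Group B' one.
(brand=Corv, rating=3, category=garment) → brand is Corv, rating = 3 → Group B.
(brand=Corv, rating=1, category=tool) → brand is Corv, rating = 1 → Group B.
(brand=Belo, rating=2, category=book) → brand is Belo, rating = 2 → Group A.

Group B, Group B, Group A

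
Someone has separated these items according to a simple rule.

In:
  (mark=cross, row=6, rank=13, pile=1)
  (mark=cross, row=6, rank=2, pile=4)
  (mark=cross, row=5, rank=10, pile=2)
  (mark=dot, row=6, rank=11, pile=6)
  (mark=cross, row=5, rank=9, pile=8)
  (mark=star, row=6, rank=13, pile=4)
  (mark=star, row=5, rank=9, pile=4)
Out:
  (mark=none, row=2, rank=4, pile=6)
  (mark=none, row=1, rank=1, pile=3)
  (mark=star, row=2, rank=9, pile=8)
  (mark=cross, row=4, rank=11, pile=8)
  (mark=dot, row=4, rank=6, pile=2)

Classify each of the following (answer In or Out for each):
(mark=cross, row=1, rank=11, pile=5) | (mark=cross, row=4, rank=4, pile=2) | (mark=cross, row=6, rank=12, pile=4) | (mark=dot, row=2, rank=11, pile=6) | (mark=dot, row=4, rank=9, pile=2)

A rule that fits every label: row ≥ 5 — true of each 'In' example, false of each 'Out' one.

Out, Out, In, Out, Out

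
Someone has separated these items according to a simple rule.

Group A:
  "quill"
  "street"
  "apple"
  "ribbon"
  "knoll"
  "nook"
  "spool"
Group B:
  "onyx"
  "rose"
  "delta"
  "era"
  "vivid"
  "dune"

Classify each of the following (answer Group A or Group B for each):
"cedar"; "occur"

One predicate separates the groups cleanly: has a double letter.
"cedar": no doubled letter, doesn't match → Group B.
"occur": 'cc' doubled, matches → Group A.

Group B, Group A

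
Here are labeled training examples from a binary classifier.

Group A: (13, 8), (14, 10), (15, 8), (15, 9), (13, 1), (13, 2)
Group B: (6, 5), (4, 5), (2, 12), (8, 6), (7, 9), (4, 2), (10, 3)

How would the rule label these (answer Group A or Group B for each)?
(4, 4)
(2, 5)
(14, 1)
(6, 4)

The common property of the 'Group A' items is: first ≥ 12. No 'Group B' item has it.
(4, 4) → first 4 → Group B. (2, 5) → first 2 → Group B. (14, 1) → first 14 → Group A. (6, 4) → first 6 → Group B.

Group B, Group B, Group A, Group B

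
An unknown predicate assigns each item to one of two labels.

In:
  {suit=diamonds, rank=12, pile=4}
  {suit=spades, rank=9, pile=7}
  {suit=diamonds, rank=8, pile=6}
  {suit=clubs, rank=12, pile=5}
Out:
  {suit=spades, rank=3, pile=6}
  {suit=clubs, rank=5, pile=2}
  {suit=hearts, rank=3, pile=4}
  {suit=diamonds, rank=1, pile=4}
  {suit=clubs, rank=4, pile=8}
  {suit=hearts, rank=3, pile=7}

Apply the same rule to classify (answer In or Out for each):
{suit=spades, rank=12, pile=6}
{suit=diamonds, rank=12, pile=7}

In, In

Rule: rank ≥ 8. This holds for each 'In' example and fails for each 'Out' one.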